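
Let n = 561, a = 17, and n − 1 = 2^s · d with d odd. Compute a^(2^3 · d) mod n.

n − 1 = 560 = 2^4 · 35, so s = 4 and d = 35.
x_0 = 17^35 mod 561 = 527.
x_1 = 527^2 mod 561 = 34.
x_2 = 34^2 mod 561 = 34.
x_3 = 34^2 mod 561 = 34.

34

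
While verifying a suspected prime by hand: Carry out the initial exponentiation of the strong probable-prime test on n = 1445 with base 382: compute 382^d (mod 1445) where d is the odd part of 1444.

n − 1 = 1444 = 2^2 · 361, so s = 2 and d = 361.
Repeated squaring mod 1445: 382^1 ≡ 382, 382^2 ≡ 1424, 382^4 ≡ 441, 382^8 ≡ 851, 382^16 ≡ 256, 382^32 ≡ 511, 382^64 ≡ 1021, 382^128 ≡ 596, 382^256 ≡ 1191.
361 = 256 + 64 + 32 + 8 + 1, so 382^361 ≡ 1191·1021·511·851·382 ≡ 42 (mod 1445).

42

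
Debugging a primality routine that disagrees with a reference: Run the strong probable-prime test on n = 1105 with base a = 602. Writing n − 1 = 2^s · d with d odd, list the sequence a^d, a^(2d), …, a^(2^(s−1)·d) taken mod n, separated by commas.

402, 274, 1041, 781

n − 1 = 1104 = 2^4 · 69, so s = 4 and d = 69.
x_0 = 602^69 mod 1105 = 402.
x_1 = 402^2 mod 1105 = 274.
x_2 = 274^2 mod 1105 = 1041.
x_3 = 1041^2 mod 1105 = 781.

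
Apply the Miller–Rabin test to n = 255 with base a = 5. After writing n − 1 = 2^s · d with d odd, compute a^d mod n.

245

n − 1 = 254 = 2^1 · 127, so s = 1 and d = 127.
Repeated squaring mod 255: 5^1 ≡ 5, 5^2 ≡ 25, 5^4 ≡ 115, 5^8 ≡ 220, 5^16 ≡ 205, 5^32 ≡ 205, 5^64 ≡ 205.
127 = 64 + 32 + 16 + 8 + 4 + 2 + 1, so 5^127 ≡ 205·205·205·220·115·25·5 ≡ 245 (mod 255).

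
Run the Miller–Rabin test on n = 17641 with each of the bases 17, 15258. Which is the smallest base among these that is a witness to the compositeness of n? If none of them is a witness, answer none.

n − 1 = 17640 = 2^3 · 2205, so s = 3 and d = 2205.
Base 17: x_0 = 17^2205 mod 17641 = 7864. x_0 is neither 1 nor 17640, so continue squaring. x_1 = 7864^2 mod 17641 = 10791. x_2 = 10791^2 mod 17641 = 15081. Reached i = s−1 = 2 without hitting −1: 17 is a Miller–Rabin witness and 17641 is composite.
Base 15258: x_0 = 15258^2205 mod 17641 = 14314. x_0 is neither 1 nor 17640, so continue squaring. x_1 = 14314^2 mod 17641 = 8022. x_2 = 8022^2 mod 17641 = 15757. Reached i = s−1 = 2 without hitting −1: 15258 is a Miller–Rabin witness and 17641 is composite.
The smallest witness among the given bases is 17.

17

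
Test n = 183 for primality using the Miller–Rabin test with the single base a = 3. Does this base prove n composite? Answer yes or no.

yes

n − 1 = 182 = 2^1 · 91, so s = 1 and d = 91.
Repeated squaring mod 183: 3^1 ≡ 3, 3^2 ≡ 9, 3^4 ≡ 81, 3^8 ≡ 156, 3^16 ≡ 180, 3^32 ≡ 9, 3^64 ≡ 81.
91 = 64 + 16 + 8 + 2 + 1, so 3^91 ≡ 81·180·156·9·3 ≡ 3 (mod 183).
x_0 = 3^91 mod 183 = 3.
x_0 ∉ {1, 182} and s = 1, so 3 is a Miller–Rabin witness and 183 is composite.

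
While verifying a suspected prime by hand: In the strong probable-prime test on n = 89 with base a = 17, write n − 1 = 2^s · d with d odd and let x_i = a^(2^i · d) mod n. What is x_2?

1

n − 1 = 88 = 2^3 · 11, so s = 3 and d = 11.
x_0 = 17^11 mod 89 = 55.
x_1 = 55^2 mod 89 = 88.
x_2 = 88^2 mod 89 = 1.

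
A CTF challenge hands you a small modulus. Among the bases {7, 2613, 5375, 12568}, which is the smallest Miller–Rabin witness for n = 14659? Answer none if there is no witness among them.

7

n − 1 = 14658 = 2^1 · 7329, so s = 1 and d = 7329.
Base 7: x_0 = 7^7329 mod 14659 = 2224. x_0 ∉ {1, 14658} and s = 1, so 7 is a Miller–Rabin witness and 14659 is composite.
Base 2613: x_0 = 2613^7329 mod 14659 = 4942. x_0 ∉ {1, 14658} and s = 1, so 2613 is a Miller–Rabin witness and 14659 is composite.
Base 5375: x_0 = 5375^7329 mod 14659 = 350. x_0 ∉ {1, 14658} and s = 1, so 5375 is a Miller–Rabin witness and 14659 is composite.
Base 12568: x_0 = 12568^7329 mod 14659 = 1920. x_0 ∉ {1, 14658} and s = 1, so 12568 is a Miller–Rabin witness and 14659 is composite.
The smallest witness among the given bases is 7.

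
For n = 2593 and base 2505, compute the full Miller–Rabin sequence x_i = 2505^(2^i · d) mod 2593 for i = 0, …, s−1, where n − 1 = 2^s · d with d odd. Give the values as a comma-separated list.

892, 2206, 1968, 1675, 2592

n − 1 = 2592 = 2^5 · 81, so s = 5 and d = 81.
x_0 = 2505^81 mod 2593 = 892.
x_1 = 892^2 mod 2593 = 2206.
x_2 = 2206^2 mod 2593 = 1968.
x_3 = 1968^2 mod 2593 = 1675.
x_4 = 1675^2 mod 2593 = 2592.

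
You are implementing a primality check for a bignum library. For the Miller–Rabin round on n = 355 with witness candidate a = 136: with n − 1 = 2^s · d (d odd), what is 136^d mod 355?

106

n − 1 = 354 = 2^1 · 177, so s = 1 and d = 177.
136^177 mod 355 = 106.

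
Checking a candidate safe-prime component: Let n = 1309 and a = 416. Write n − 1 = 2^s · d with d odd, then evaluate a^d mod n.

202

n − 1 = 1308 = 2^2 · 327, so s = 2 and d = 327.
Repeated squaring mod 1309: 416^1 ≡ 416, 416^2 ≡ 268, 416^4 ≡ 1138, 416^8 ≡ 443, 416^16 ≡ 1208, 416^32 ≡ 1038, 416^64 ≡ 137, 416^128 ≡ 443, 416^256 ≡ 1208.
327 = 256 + 64 + 4 + 2 + 1, so 416^327 ≡ 1208·137·1138·268·416 ≡ 202 (mod 1309).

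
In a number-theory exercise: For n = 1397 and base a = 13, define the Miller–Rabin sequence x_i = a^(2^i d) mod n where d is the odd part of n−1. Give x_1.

n − 1 = 1396 = 2^2 · 349, so s = 2 and d = 349.
x_0 = 13^349 mod 1397 = 666.
x_1 = 666^2 mod 1397 = 707.

707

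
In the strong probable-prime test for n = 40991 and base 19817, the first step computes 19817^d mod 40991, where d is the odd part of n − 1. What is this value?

19551

n − 1 = 40990 = 2^1 · 20495, so s = 1 and d = 20495.
Repeated squaring mod 40991: 19817^1 ≡ 19817, 19817^2 ≡ 19709, 19817^4 ≡ 13965, 19817^8 ≡ 27038, 19817^16 ≡ 19950, 19817^32 ≡ 20881, 19817^64 ≡ 35885, 19817^128 ≡ 960, 19817^256 ≡ 19798, 19817^512 ≡ 4862, 19817^1024 ≡ 28228, 19817^2048 ≡ 36926, 19817^4096 ≡ 4852, 19817^8192 ≡ 13070, 19817^16384 ≡ 15403.
20495 = 16384 + 4096 + 8 + 4 + 2 + 1, so 19817^20495 ≡ 15403·4852·27038·13965·19709·19817 ≡ 19551 (mod 40991).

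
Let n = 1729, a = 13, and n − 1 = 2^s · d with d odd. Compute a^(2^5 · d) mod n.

n − 1 = 1728 = 2^6 · 27, so s = 6 and d = 27.
By repeated squaring, 13^27 ≡ 1196 (mod 1729).
x_0 = 1196.
x_1 = 1196^2 mod 1729 = 533.
x_2 = 533^2 mod 1729 = 533.
x_3 = 533^2 mod 1729 = 533.
x_4 = 533^2 mod 1729 = 533.
x_5 = 533^2 mod 1729 = 533.

533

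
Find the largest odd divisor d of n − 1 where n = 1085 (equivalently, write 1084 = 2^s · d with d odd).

Halving: 1084 → 542 → 271; 271 is odd.
So 1084 = 2^2 · 271.

271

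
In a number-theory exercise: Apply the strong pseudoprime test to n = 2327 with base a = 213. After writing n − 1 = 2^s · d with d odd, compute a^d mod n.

489

n − 1 = 2326 = 2^1 · 1163, so s = 1 and d = 1163.
213^1163 mod 2327 = 489.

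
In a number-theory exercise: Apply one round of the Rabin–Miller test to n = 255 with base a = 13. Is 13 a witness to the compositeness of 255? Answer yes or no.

yes

n − 1 = 254 = 2^1 · 127, so s = 1 and d = 127.
x_0 = 13^127 mod 255 = 157.
x_0 ∉ {1, 254} and s = 1, so 13 is a Miller–Rabin witness and 255 is composite.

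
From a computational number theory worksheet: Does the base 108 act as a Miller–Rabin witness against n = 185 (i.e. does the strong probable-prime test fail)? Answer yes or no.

n − 1 = 184 = 2^3 · 23, so s = 3 and d = 23.
x_0 = 108^23 mod 185 = 127.
x_0 is neither 1 nor 184, so continue squaring.
x_1 = 127^2 mod 185 = 34.
x_2 = 34^2 mod 185 = 46.
Reached i = s−1 = 2 without hitting −1: 108 is a Miller–Rabin witness and 185 is composite.

yes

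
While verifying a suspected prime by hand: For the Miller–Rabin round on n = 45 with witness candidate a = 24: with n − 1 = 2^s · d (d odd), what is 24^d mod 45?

n − 1 = 44 = 2^2 · 11, so s = 2 and d = 11.
Repeated squaring mod 45: 24^1 ≡ 24, 24^2 ≡ 36, 24^4 ≡ 36, 24^8 ≡ 36.
11 = 8 + 2 + 1, so 24^11 ≡ 36·36·24 ≡ 9 (mod 45).

9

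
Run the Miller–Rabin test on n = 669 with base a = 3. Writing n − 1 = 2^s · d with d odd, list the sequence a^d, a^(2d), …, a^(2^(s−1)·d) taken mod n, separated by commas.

n − 1 = 668 = 2^2 · 167, so s = 2 and d = 167.
x_0 = 3^167 mod 669 = 525.
x_1 = 525^2 mod 669 = 666.

525, 666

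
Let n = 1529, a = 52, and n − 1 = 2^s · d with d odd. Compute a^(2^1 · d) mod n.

n − 1 = 1528 = 2^3 · 191, so s = 3 and d = 191.
x_0 = 52^191 mod 1529 = 1218.
x_1 = 1218^2 mod 1529 = 394.

394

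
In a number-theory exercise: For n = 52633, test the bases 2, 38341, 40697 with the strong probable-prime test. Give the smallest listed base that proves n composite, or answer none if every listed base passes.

n − 1 = 52632 = 2^3 · 6579, so s = 3 and d = 6579.
Base 2: x_0 = 2^6579 mod 52633 = 1. x_0 = 1, so 2 is not a witness.
Base 38341: x_0 = 38341^6579 mod 52633 = 1. x_0 = 1, so 38341 is not a witness.
Base 40697: x_0 = 40697^6579 mod 52633 = 52632. x_0 = 52632 ≡ −1, so 40697 is not a witness.
No listed base is a witness for 52633.

none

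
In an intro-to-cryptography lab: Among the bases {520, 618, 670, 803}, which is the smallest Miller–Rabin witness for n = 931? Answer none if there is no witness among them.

618

n − 1 = 930 = 2^1 · 465, so s = 1 and d = 465.
Base 520: x_0 = 520^465 mod 931 = 1. x_0 = 1, so 520 is not a witness.
Base 618: x_0 = 618^465 mod 931 = 540. x_0 ∉ {1, 930} and s = 1, so 618 is a Miller–Rabin witness and 931 is composite.
Base 670: x_0 = 670^465 mod 931 = 216. x_0 ∉ {1, 930} and s = 1, so 670 is a Miller–Rabin witness and 931 is composite.
Base 803: x_0 = 803^465 mod 931 = 881. x_0 ∉ {1, 930} and s = 1, so 803 is a Miller–Rabin witness and 931 is composite.
The smallest witness among the given bases is 618.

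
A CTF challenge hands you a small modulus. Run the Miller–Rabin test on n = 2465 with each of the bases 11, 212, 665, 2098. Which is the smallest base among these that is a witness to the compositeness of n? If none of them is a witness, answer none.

11

n − 1 = 2464 = 2^5 · 77, so s = 5 and d = 77.
Base 11: x_0 = 11^77 mod 2465 = 1061. x_0 is neither 1 nor 2464, so continue squaring. x_1 = 1061^2 mod 2465 = 1681. x_2 = 1681^2 mod 2465 = 871. x_3 = 871^2 mod 2465 = 1886. x_4 = 1886^2 mod 2465 = 1. x_4 = 1 but x_3 ≠ ±1, a nontrivial square root of 1 — 11 is a witness and 2465 is composite.
Base 212: x_0 = 212^77 mod 2465 = 927. x_0 is neither 1 nor 2464, so continue squaring. x_1 = 927^2 mod 2465 = 1509. x_2 = 1509^2 mod 2465 = 1886. x_3 = 1886^2 mod 2465 = 1. x_3 = 1 but x_2 ≠ ±1, a nontrivial square root of 1 — 212 is a witness and 2465 is composite.
Base 665: x_0 = 665^77 mod 2465 = 1375. x_0 is neither 1 nor 2464, so continue squaring. x_1 = 1375^2 mod 2465 = 2435. x_2 = 2435^2 mod 2465 = 900. x_3 = 900^2 mod 2465 = 1480. x_4 = 1480^2 mod 2465 = 1480. Reached i = s−1 = 4 without hitting −1: 665 is a Miller–Rabin witness and 2465 is composite.
Base 2098: x_0 = 2098^77 mod 2465 = 1723. x_0 is neither 1 nor 2464, so continue squaring. x_1 = 1723^2 mod 2465 = 869. x_2 = 869^2 mod 2465 = 871. x_3 = 871^2 mod 2465 = 1886. x_4 = 1886^2 mod 2465 = 1. x_4 = 1 but x_3 ≠ ±1, a nontrivial square root of 1 — 2098 is a witness and 2465 is composite.
The smallest witness among the given bases is 11.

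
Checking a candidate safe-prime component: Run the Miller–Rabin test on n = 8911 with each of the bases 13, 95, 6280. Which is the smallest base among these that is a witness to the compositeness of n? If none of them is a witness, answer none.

95

n − 1 = 8910 = 2^1 · 4455, so s = 1 and d = 4455.
Base 13: x_0 = 13^4455 mod 8911 = 8910. x_0 = 8910 ≡ −1, so 13 is not a witness.
Base 95: x_0 = 95^4455 mod 8911 = 7771. x_0 ∉ {1, 8910} and s = 1, so 95 is a Miller–Rabin witness and 8911 is composite.
Base 6280: x_0 = 6280^4455 mod 8911 = 6098. x_0 ∉ {1, 8910} and s = 1, so 6280 is a Miller–Rabin witness and 8911 is composite.
The smallest witness among the given bases is 95.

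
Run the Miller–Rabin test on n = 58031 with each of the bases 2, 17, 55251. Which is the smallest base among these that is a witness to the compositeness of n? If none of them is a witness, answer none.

n − 1 = 58030 = 2^1 · 29015, so s = 1 and d = 29015.
Base 2: x_0 = 2^29015 mod 58031 = 1. x_0 = 1, so 2 is not a witness.
Base 17: x_0 = 17^29015 mod 58031 = 58030. x_0 = 58030 ≡ −1, so 17 is not a witness.
Base 55251: x_0 = 55251^29015 mod 58031 = 58030. x_0 = 58030 ≡ −1, so 55251 is not a witness.
No listed base is a witness for 58031.

none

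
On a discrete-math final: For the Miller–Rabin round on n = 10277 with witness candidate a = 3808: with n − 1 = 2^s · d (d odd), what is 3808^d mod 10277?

1124

n − 1 = 10276 = 2^2 · 2569, so s = 2 and d = 2569.
Repeated squaring mod 10277: 3808^1 ≡ 3808, 3808^2 ≡ 17, 3808^4 ≡ 289, 3808^8 ≡ 1305, 3808^16 ≡ 7320, 3808^32 ≡ 8399, 3808^64 ≡ 1873, 3808^128 ≡ 3672, 3808^256 ≡ 160, 3808^512 ≡ 5046, 3808^1024 ≡ 5987, 3808^2048 ≡ 8270.
2569 = 2048 + 512 + 8 + 1, so 3808^2569 ≡ 8270·5046·1305·3808 ≡ 1124 (mod 10277).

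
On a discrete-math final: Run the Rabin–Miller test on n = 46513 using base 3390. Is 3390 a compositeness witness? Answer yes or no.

n − 1 = 46512 = 2^4 · 2907, so s = 4 and d = 2907.
x_0 = 3390^2907 mod 46513 = 46512.
x_0 = 46512 ≡ −1, so 3390 is not a witness.

no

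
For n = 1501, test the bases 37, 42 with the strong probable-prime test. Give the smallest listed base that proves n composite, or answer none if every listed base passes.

37

n − 1 = 1500 = 2^2 · 375, so s = 2 and d = 375.
Base 37: x_0 = 37^375 mod 1501 = 227. x_0 is neither 1 nor 1500, so continue squaring. x_1 = 227^2 mod 1501 = 495. Reached i = s−1 = 1 without hitting −1: 37 is a Miller–Rabin witness and 1501 is composite.
Base 42: x_0 = 42^375 mod 1501 = 1037. x_0 is neither 1 nor 1500, so continue squaring. x_1 = 1037^2 mod 1501 = 653. Reached i = s−1 = 1 without hitting −1: 42 is a Miller–Rabin witness and 1501 is composite.
The smallest witness among the given bases is 37.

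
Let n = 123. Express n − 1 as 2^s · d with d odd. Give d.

Halving: 122 → 61; 61 is odd.
So 122 = 2^1 · 61.

61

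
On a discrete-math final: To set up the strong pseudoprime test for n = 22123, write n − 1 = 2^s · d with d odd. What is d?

Halving: 22122 → 11061; 11061 is odd.
So 22122 = 2^1 · 11061.

11061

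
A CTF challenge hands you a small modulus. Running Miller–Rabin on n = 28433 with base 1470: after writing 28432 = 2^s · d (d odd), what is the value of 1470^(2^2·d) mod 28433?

28432

n − 1 = 28432 = 2^4 · 1777, so s = 4 and d = 1777.
x_0 = 1470^1777 mod 28433 = 1399.
x_1 = 1399^2 mod 28433 = 23757.
x_2 = 23757^2 mod 28433 = 28432.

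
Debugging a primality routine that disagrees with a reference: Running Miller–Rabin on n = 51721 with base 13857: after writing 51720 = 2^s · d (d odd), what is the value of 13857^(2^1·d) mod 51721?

51720

n − 1 = 51720 = 2^3 · 6465, so s = 3 and d = 6465.
x_0 = 13857^6465 mod 51721 = 29022.
x_1 = 29022^2 mod 51721 = 51720.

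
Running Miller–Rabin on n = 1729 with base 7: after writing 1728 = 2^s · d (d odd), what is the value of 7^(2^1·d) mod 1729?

n − 1 = 1728 = 2^6 · 27, so s = 6 and d = 27.
Repeated squaring mod 1729: 7^1 ≡ 7, 7^2 ≡ 49, 7^4 ≡ 672, 7^8 ≡ 315, 7^16 ≡ 672.
27 = 16 + 8 + 2 + 1, so 7^27 ≡ 672·315·49·7 ≡ 343 (mod 1729).
x_0 = 343.
x_1 = 343^2 mod 1729 = 77.

77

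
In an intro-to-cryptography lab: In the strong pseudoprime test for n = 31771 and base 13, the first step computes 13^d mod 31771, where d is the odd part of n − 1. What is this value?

n − 1 = 31770 = 2^1 · 15885, so s = 1 and d = 15885.
By repeated squaring, 13^15885 ≡ 1 (mod 31771).

1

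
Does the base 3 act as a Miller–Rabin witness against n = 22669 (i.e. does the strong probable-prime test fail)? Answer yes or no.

no

n − 1 = 22668 = 2^2 · 5667, so s = 2 and d = 5667.
x_0 = 3^5667 mod 22669 = 22668.
x_0 = 22668 ≡ −1, so 3 is not a witness.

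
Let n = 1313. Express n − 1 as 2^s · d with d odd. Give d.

Halving: 1312 → 656 → 328 → 164 → 82 → 41; 41 is odd.
So 1312 = 2^5 · 41.

41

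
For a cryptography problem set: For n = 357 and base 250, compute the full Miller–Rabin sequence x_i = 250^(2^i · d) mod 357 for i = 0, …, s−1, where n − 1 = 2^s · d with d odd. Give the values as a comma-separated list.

n − 1 = 356 = 2^2 · 89, so s = 2 and d = 89.
x_0 = 250^89 mod 357 = 73.
x_1 = 73^2 mod 357 = 331.

73, 331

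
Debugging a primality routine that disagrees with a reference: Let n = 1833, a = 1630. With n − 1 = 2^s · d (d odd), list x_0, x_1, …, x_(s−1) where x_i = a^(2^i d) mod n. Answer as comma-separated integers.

n − 1 = 1832 = 2^3 · 229, so s = 3 and d = 229.
x_0 = 1630^229 mod 1833 = 1435.
x_1 = 1435^2 mod 1833 = 766.
x_2 = 766^2 mod 1833 = 196.

1435, 766, 196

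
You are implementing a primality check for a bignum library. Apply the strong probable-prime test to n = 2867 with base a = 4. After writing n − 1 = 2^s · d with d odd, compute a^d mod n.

n − 1 = 2866 = 2^1 · 1433, so s = 1 and d = 1433.
Repeated squaring mod 2867: 4^1 ≡ 4, 4^2 ≡ 16, 4^4 ≡ 256, 4^8 ≡ 2462, 4^16 ≡ 606, 4^32 ≡ 260, 4^64 ≡ 1659, 4^128 ≡ 2828, 4^256 ≡ 1521, 4^512 ≡ 2639, 4^1024 ≡ 378.
1433 = 1024 + 256 + 128 + 16 + 8 + 1, so 4^1433 ≡ 378·1521·2828·606·2462·4 ≡ 1015 (mod 2867).

1015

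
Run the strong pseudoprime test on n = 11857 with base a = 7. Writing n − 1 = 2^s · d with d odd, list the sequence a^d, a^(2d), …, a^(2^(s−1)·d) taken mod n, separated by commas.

n − 1 = 11856 = 2^4 · 741, so s = 4 and d = 741.
x_0 = 7^741 mod 11857 = 4542.
x_1 = 4542^2 mod 11857 = 10441.
x_2 = 10441^2 mod 11857 = 1223.
x_3 = 1223^2 mod 11857 = 1747.

4542, 10441, 1223, 1747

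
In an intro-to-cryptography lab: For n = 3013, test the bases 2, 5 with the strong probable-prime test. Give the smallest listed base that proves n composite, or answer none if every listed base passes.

n − 1 = 3012 = 2^2 · 753, so s = 2 and d = 753.
Base 2: x_0 = 2^753 mod 3013 = 2861. x_0 is neither 1 nor 3012, so continue squaring. x_1 = 2861^2 mod 3013 = 2013. Reached i = s−1 = 1 without hitting −1: 2 is a Miller–Rabin witness and 3013 is composite.
Base 5: x_0 = 5^753 mod 3013 = 1354. x_0 is neither 1 nor 3012, so continue squaring. x_1 = 1354^2 mod 3013 = 1412. Reached i = s−1 = 1 without hitting −1: 5 is a Miller–Rabin witness and 3013 is composite.
The smallest witness among the given bases is 2.

2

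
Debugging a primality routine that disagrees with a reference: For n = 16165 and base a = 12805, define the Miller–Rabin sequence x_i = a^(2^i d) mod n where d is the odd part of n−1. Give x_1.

n − 1 = 16164 = 2^2 · 4041, so s = 2 and d = 4041.
x_0 = 12805^4041 mod 16165 = 1900.
x_1 = 1900^2 mod 16165 = 5205.

5205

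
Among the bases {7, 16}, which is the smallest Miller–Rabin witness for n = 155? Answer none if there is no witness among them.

7

n − 1 = 154 = 2^1 · 77, so s = 1 and d = 77.
Base 7: x_0 = 7^77 mod 155 = 142. x_0 ∉ {1, 154} and s = 1, so 7 is a Miller–Rabin witness and 155 is composite.
Base 16: x_0 = 16^77 mod 155 = 101. x_0 ∉ {1, 154} and s = 1, so 16 is a Miller–Rabin witness and 155 is composite.
The smallest witness among the given bases is 7.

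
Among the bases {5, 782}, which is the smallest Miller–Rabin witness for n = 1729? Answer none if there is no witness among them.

n − 1 = 1728 = 2^6 · 27, so s = 6 and d = 27.
Base 5: x_0 = 5^27 mod 1729 = 1217. x_0 is neither 1 nor 1728, so continue squaring. x_1 = 1217^2 mod 1729 = 1065. x_2 = 1065^2 mod 1729 = 1. x_2 = 1 but x_1 ≠ ±1, a nontrivial square root of 1 — 5 is a witness and 1729 is composite.
Base 782: x_0 = 782^27 mod 1729 = 398. x_0 is neither 1 nor 1728, so continue squaring. x_1 = 398^2 mod 1729 = 1065. x_2 = 1065^2 mod 1729 = 1. x_2 = 1 but x_1 ≠ ±1, a nontrivial square root of 1 — 782 is a witness and 1729 is composite.
The smallest witness among the given bases is 5.

5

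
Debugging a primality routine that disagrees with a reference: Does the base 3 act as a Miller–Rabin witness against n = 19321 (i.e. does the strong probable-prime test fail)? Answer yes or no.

yes

n − 1 = 19320 = 2^3 · 2415, so s = 3 and d = 2415.
x_0 = 3^2415 mod 19321 = 16123.
x_0 is neither 1 nor 19320, so continue squaring.
x_1 = 16123^2 mod 19321 = 6395.
x_2 = 6395^2 mod 19321 = 12789.
Reached i = s−1 = 2 without hitting −1: 3 is a Miller–Rabin witness and 19321 is composite.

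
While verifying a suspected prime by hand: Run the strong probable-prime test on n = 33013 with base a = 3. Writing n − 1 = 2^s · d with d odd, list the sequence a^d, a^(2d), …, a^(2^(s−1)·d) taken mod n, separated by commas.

n − 1 = 33012 = 2^2 · 8253, so s = 2 and d = 8253.
x_0 = 3^8253 mod 33013 = 1.
x_1 = 1^2 mod 33013 = 1.

1, 1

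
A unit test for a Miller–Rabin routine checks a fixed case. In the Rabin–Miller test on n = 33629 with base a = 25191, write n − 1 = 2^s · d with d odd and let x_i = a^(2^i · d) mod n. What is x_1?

33628

n − 1 = 33628 = 2^2 · 8407, so s = 2 and d = 8407.
Repeated squaring mod 33629: 25191^1 ≡ 25191, 25191^2 ≡ 7251, 25191^4 ≡ 14874, 25191^8 ≡ 24314, 25191^16 ≡ 6405, 25191^32 ≡ 30274, 25191^64 ≡ 23939, 25191^128 ≡ 3932, 25191^256 ≡ 24913, 25191^512 ≡ 745, 25191^1024 ≡ 16961, 25191^2048 ≡ 13055, 25191^4096 ≡ 1253, 25191^8192 ≡ 23075.
8407 = 8192 + 128 + 64 + 16 + 4 + 2 + 1, so 25191^8407 ≡ 23075·3932·23939·6405·14874·7251·25191 ≡ 14754 (mod 33629).
x_0 = 14754.
x_1 = 14754^2 mod 33629 = 33628.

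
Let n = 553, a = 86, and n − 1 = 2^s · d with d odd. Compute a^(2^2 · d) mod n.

n − 1 = 552 = 2^3 · 69, so s = 3 and d = 69.
Repeated squaring mod 553: 86^1 ≡ 86, 86^2 ≡ 207, 86^4 ≡ 268, 86^8 ≡ 487, 86^16 ≡ 485, 86^32 ≡ 200, 86^64 ≡ 184.
69 = 64 + 4 + 1, so 86^69 ≡ 184·268·86 ≡ 428 (mod 553).
x_0 = 428.
x_1 = 428^2 mod 553 = 141.
x_2 = 141^2 mod 553 = 526.

526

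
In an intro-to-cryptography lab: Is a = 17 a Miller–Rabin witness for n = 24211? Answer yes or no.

no

n − 1 = 24210 = 2^1 · 12105, so s = 1 and d = 12105.
Repeated squaring mod 24211: 17^1 ≡ 17, 17^2 ≡ 289, 17^4 ≡ 10888, 17^8 ≡ 11488, 17^16 ≡ 24194, 17^32 ≡ 289, 17^64 ≡ 10888, 17^128 ≡ 11488, 17^256 ≡ 24194, 17^512 ≡ 289, 17^1024 ≡ 10888, 17^2048 ≡ 11488, 17^4096 ≡ 24194, 17^8192 ≡ 289.
12105 = 8192 + 2048 + 1024 + 512 + 256 + 64 + 8 + 1, so 17^12105 ≡ 289·11488·10888·289·24194·10888·11488·17 ≡ 24210 (mod 24211).
x_0 = 17^12105 mod 24211 = 24210.
x_0 = 24210 ≡ −1, so 17 is not a witness.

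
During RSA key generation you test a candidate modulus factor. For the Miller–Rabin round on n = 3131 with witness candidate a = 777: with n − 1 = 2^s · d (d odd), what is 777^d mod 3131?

1024

n − 1 = 3130 = 2^1 · 1565, so s = 1 and d = 1565.
777^1565 mod 3131 = 1024.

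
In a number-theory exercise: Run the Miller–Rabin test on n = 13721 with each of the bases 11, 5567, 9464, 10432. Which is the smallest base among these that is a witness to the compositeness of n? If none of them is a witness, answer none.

n − 1 = 13720 = 2^3 · 1715, so s = 3 and d = 1715.
Base 11: x_0 = 11^1715 mod 13721 = 8096. x_0 is neither 1 nor 13720, so continue squaring. x_1 = 8096^2 mod 13721 = 13720. x_1 ≡ −1, so 11 is not a witness.
Base 5567: x_0 = 5567^1715 mod 13721 = 5625. x_0 is neither 1 nor 13720, so continue squaring. x_1 = 5625^2 mod 13721 = 13720. x_1 ≡ −1, so 5567 is not a witness.
Base 9464: x_0 = 9464^1715 mod 13721 = 8096. x_0 is neither 1 nor 13720, so continue squaring. x_1 = 8096^2 mod 13721 = 13720. x_1 ≡ −1, so 9464 is not a witness.
Base 10432: x_0 = 10432^1715 mod 13721 = 3476. x_0 is neither 1 nor 13720, so continue squaring. x_1 = 3476^2 mod 13721 = 8096. x_2 = 8096^2 mod 13721 = 13720. x_2 ≡ −1, so 10432 is not a witness.
No listed base is a witness for 13721.

none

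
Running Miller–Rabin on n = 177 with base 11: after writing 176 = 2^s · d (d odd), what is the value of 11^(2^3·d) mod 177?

166

n − 1 = 176 = 2^4 · 11, so s = 4 and d = 11.
x_0 = 11^11 mod 177 = 77.
x_1 = 77^2 mod 177 = 88.
x_2 = 88^2 mod 177 = 133.
x_3 = 133^2 mod 177 = 166.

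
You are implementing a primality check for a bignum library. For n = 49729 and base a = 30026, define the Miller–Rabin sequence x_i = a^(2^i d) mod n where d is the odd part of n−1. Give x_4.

n − 1 = 49728 = 2^6 · 777, so s = 6 and d = 777.
x_0 = 30026^777 mod 49729 = 49061.
x_1 = 49061^2 mod 49729 = 48392.
x_2 = 48392^2 mod 49729 = 47054.
x_3 = 47054^2 mod 49729 = 44378.
x_4 = 44378^2 mod 49729 = 39026.

39026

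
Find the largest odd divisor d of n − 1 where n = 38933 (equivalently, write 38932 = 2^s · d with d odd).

9733

Halving: 38932 → 19466 → 9733; 9733 is odd.
So 38932 = 2^2 · 9733.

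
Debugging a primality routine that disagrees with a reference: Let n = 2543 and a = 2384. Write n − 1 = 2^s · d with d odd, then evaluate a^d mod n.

n − 1 = 2542 = 2^1 · 1271, so s = 1 and d = 1271.
By repeated squaring, 2384^1271 ≡ 2542 (mod 2543).

2542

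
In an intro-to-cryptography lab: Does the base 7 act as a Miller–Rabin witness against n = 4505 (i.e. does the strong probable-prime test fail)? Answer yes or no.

n − 1 = 4504 = 2^3 · 563, so s = 3 and d = 563.
Repeated squaring mod 4505: 7^1 ≡ 7, 7^2 ≡ 49, 7^4 ≡ 2401, 7^8 ≡ 2906, 7^16 ≡ 2466, 7^32 ≡ 3911, 7^64 ≡ 1446, 7^128 ≡ 596, 7^256 ≡ 3826, 7^512 ≡ 1531.
563 = 512 + 32 + 16 + 2 + 1, so 7^563 ≡ 1531·3911·2466·49·7 ≡ 938 (mod 4505).
x_0 = 7^563 mod 4505 = 938.
x_0 is neither 1 nor 4504, so continue squaring.
x_1 = 938^2 mod 4505 = 1369.
x_2 = 1369^2 mod 4505 = 81.
Reached i = s−1 = 2 without hitting −1: 7 is a Miller–Rabin witness and 4505 is composite.

yes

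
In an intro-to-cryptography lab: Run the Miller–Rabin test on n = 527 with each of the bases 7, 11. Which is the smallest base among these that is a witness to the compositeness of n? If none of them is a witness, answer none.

7

n − 1 = 526 = 2^1 · 263, so s = 1 and d = 263.
Base 7: x_0 = 7^263 mod 527 = 165. x_0 ∉ {1, 526} and s = 1, so 7 is a Miller–Rabin witness and 527 is composite.
Base 11: x_0 = 11^263 mod 527 = 105. x_0 ∉ {1, 526} and s = 1, so 11 is a Miller–Rabin witness and 527 is composite.
The smallest witness among the given bases is 7.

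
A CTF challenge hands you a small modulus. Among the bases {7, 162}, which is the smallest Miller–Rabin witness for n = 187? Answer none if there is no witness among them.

n − 1 = 186 = 2^1 · 93, so s = 1 and d = 93.
Base 7: x_0 = 7^93 mod 187 = 57. x_0 ∉ {1, 186} and s = 1, so 7 is a Miller–Rabin witness and 187 is composite.
Base 162: x_0 = 162^93 mod 187 = 127. x_0 ∉ {1, 186} and s = 1, so 162 is a Miller–Rabin witness and 187 is composite.
The smallest witness among the given bases is 7.

7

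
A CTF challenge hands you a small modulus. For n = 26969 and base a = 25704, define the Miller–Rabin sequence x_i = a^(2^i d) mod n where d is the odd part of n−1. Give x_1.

n − 1 = 26968 = 2^3 · 3371, so s = 3 and d = 3371.
x_0 = 25704^3371 mod 26969 = 6076.
x_1 = 6076^2 mod 26969 = 24184.

24184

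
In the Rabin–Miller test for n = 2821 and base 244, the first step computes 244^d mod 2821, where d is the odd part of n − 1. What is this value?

2820

n − 1 = 2820 = 2^2 · 705, so s = 2 and d = 705.
By repeated squaring, 244^705 ≡ 2820 (mod 2821).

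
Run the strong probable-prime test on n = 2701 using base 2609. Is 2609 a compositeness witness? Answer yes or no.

n − 1 = 2700 = 2^2 · 675, so s = 2 and d = 675.
x_0 = 2609^675 mod 2701 = 1141.
x_0 is neither 1 nor 2700, so continue squaring.
x_1 = 1141^2 mod 2701 = 2700.
x_1 ≡ −1, so 2609 is not a witness.

no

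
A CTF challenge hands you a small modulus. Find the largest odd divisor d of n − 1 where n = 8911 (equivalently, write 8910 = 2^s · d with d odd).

Halving: 8910 → 4455; 4455 is odd.
So 8910 = 2^1 · 4455.

4455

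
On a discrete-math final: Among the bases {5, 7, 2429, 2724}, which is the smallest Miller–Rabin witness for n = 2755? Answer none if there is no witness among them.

n − 1 = 2754 = 2^1 · 1377, so s = 1 and d = 1377.
Base 5: x_0 = 5^1377 mod 2755 = 2110. x_0 ∉ {1, 2754} and s = 1, so 5 is a Miller–Rabin witness and 2755 is composite.
Base 7: x_0 = 7^1377 mod 2755 = 2452. x_0 ∉ {1, 2754} and s = 1, so 7 is a Miller–Rabin witness and 2755 is composite.
Base 2429: x_0 = 2429^1377 mod 2755 = 419. x_0 ∉ {1, 2754} and s = 1, so 2429 is a Miller–Rabin witness and 2755 is composite.
Base 2724: x_0 = 2724^1377 mod 2755 = 229. x_0 ∉ {1, 2754} and s = 1, so 2724 is a Miller–Rabin witness and 2755 is composite.
The smallest witness among the given bases is 5.

5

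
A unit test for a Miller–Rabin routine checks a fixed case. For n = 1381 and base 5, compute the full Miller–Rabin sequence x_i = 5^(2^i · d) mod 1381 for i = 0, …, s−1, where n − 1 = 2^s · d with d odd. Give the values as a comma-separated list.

1380, 1

n − 1 = 1380 = 2^2 · 345, so s = 2 and d = 345.
x_0 = 5^345 mod 1381 = 1380.
x_1 = 1380^2 mod 1381 = 1.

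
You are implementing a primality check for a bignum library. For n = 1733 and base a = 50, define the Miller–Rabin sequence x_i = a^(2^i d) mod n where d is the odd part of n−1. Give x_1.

1732

n − 1 = 1732 = 2^2 · 433, so s = 2 and d = 433.
x_0 = 50^433 mod 1733 = 410.
x_1 = 410^2 mod 1733 = 1732.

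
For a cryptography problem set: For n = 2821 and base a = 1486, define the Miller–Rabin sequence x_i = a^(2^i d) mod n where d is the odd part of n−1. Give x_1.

n − 1 = 2820 = 2^2 · 705, so s = 2 and d = 705.
Repeated squaring mod 2821: 1486^1 ≡ 1486, 1486^2 ≡ 2174, 1486^4 ≡ 1101, 1486^8 ≡ 1992, 1486^16 ≡ 1738, 1486^32 ≡ 2174, 1486^64 ≡ 1101, 1486^128 ≡ 1992, 1486^256 ≡ 1738, 1486^512 ≡ 2174.
705 = 512 + 128 + 64 + 1, so 1486^705 ≡ 2174·1992·1101·1486 ≡ 1611 (mod 2821).
x_0 = 1611.
x_1 = 1611^2 mod 2821 = 1.

1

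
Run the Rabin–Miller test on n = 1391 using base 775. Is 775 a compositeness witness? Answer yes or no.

yes

n − 1 = 1390 = 2^1 · 695, so s = 1 and d = 695.
By repeated squaring, 775^695 ≡ 928 (mod 1391).
x_0 = 775^695 mod 1391 = 928.
x_0 ∉ {1, 1390} and s = 1, so 775 is a Miller–Rabin witness and 1391 is composite.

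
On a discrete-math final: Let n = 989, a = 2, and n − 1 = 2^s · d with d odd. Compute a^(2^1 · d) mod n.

403

n − 1 = 988 = 2^2 · 247, so s = 2 and d = 247.
Repeated squaring mod 989: 2^1 ≡ 2, 2^2 ≡ 4, 2^4 ≡ 16, 2^8 ≡ 256, 2^16 ≡ 262, 2^32 ≡ 403, 2^64 ≡ 213, 2^128 ≡ 864.
247 = 128 + 64 + 32 + 16 + 4 + 2 + 1, so 2^247 ≡ 864·213·403·262·16·4·2 ≡ 469 (mod 989).
x_0 = 469.
x_1 = 469^2 mod 989 = 403.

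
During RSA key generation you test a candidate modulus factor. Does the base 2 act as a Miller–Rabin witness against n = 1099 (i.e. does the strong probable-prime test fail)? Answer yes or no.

yes

n − 1 = 1098 = 2^1 · 549, so s = 1 and d = 549.
x_0 = 2^549 mod 1099 = 463.
x_0 ∉ {1, 1098} and s = 1, so 2 is a Miller–Rabin witness and 1099 is composite.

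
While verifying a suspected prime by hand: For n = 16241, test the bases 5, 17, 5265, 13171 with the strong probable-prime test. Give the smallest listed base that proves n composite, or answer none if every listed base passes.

n − 1 = 16240 = 2^4 · 1015, so s = 4 and d = 1015.
Base 5: x_0 = 5^1015 mod 16241 = 8918. x_0 is neither 1 nor 16240, so continue squaring. x_1 = 8918^2 mod 16241 = 14788. x_2 = 14788^2 mod 16241 = 16120. x_3 = 16120^2 mod 16241 = 14641. Reached i = s−1 = 3 without hitting −1: 5 is a Miller–Rabin witness and 16241 is composite.
Base 17: x_0 = 17^1015 mod 16241 = 9263. x_0 is neither 1 nor 16240, so continue squaring. x_1 = 9263^2 mod 16241 = 1966. x_2 = 1966^2 mod 16241 = 16039. x_3 = 16039^2 mod 16241 = 8322. Reached i = s−1 = 3 without hitting −1: 17 is a Miller–Rabin witness and 16241 is composite.
Base 5265: x_0 = 5265^1015 mod 16241 = 4436. x_0 is neither 1 nor 16240, so continue squaring. x_1 = 4436^2 mod 16241 = 10245. x_2 = 10245^2 mod 16241 = 10683. x_3 = 10683^2 mod 16241 = 982. Reached i = s−1 = 3 without hitting −1: 5265 is a Miller–Rabin witness and 16241 is composite.
Base 13171: x_0 = 13171^1015 mod 16241 = 397. x_0 is neither 1 nor 16240, so continue squaring. x_1 = 397^2 mod 16241 = 11440. x_2 = 11440^2 mod 16241 = 3622. x_3 = 3622^2 mod 16241 = 12397. Reached i = s−1 = 3 without hitting −1: 13171 is a Miller–Rabin witness and 16241 is composite.
The smallest witness among the given bases is 5.

5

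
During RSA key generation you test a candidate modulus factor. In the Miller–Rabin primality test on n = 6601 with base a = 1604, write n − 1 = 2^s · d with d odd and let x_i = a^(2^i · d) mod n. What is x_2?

1

n − 1 = 6600 = 2^3 · 825, so s = 3 and d = 825.
x_0 = 1604^825 mod 6601 = 2920.
x_1 = 2920^2 mod 6601 = 4509.
x_2 = 4509^2 mod 6601 = 1.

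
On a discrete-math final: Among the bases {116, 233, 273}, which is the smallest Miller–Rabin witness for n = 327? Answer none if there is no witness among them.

n − 1 = 326 = 2^1 · 163, so s = 1 and d = 163.
Base 116: x_0 = 116^163 mod 327 = 116. x_0 ∉ {1, 326} and s = 1, so 116 is a Miller–Rabin witness and 327 is composite.
Base 233: x_0 = 233^163 mod 327 = 233. x_0 ∉ {1, 326} and s = 1, so 233 is a Miller–Rabin witness and 327 is composite.
Base 273: x_0 = 273^163 mod 327 = 54. x_0 ∉ {1, 326} and s = 1, so 273 is a Miller–Rabin witness and 327 is composite.
The smallest witness among the given bases is 116.

116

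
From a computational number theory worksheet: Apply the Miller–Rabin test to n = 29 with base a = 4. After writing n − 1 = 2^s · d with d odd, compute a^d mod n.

n − 1 = 28 = 2^2 · 7, so s = 2 and d = 7.
4^7 mod 29 = 28.

28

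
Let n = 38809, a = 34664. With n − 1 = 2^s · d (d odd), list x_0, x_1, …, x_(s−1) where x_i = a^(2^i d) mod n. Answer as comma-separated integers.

n − 1 = 38808 = 2^3 · 4851, so s = 3 and d = 4851.
x_0 = 34664^4851 mod 38809 = 25033.
x_1 = 25033^2 mod 38809 = 2166.
x_2 = 2166^2 mod 38809 = 34476.

25033, 2166, 34476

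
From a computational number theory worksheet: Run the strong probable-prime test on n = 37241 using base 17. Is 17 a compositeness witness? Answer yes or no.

yes

n − 1 = 37240 = 2^3 · 4655, so s = 3 and d = 4655.
x_0 = 17^4655 mod 37241 = 29693.
x_0 is neither 1 nor 37240, so continue squaring.
x_1 = 29693^2 mod 37241 = 30815.
x_2 = 30815^2 mod 37241 = 30448.
Reached i = s−1 = 2 without hitting −1: 17 is a Miller–Rabin witness and 37241 is composite.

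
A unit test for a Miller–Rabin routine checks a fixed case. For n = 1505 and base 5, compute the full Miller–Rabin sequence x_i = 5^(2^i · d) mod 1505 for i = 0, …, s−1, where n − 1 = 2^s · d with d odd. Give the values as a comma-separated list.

115, 1185, 60, 590, 445

n − 1 = 1504 = 2^5 · 47, so s = 5 and d = 47.
x_0 = 5^47 mod 1505 = 115.
x_1 = 115^2 mod 1505 = 1185.
x_2 = 1185^2 mod 1505 = 60.
x_3 = 60^2 mod 1505 = 590.
x_4 = 590^2 mod 1505 = 445.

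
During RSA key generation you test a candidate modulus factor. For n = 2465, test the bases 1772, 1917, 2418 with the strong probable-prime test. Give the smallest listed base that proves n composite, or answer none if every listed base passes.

none

n − 1 = 2464 = 2^5 · 77, so s = 5 and d = 77.
Base 1772: x_0 = 1772^77 mod 2465 = 1177. x_0 is neither 1 nor 2464, so continue squaring. x_1 = 1177^2 mod 2465 = 2464. x_1 ≡ −1, so 1772 is not a witness.
Base 1917: x_0 = 1917^77 mod 2465 = 1322. x_0 is neither 1 nor 2464, so continue squaring. x_1 = 1322^2 mod 2465 = 2464. x_1 ≡ −1, so 1917 is not a witness.
Base 2418: x_0 = 2418^77 mod 2465 = 2163. x_0 is neither 1 nor 2464, so continue squaring. x_1 = 2163^2 mod 2465 = 2464. x_1 ≡ −1, so 2418 is not a witness.
No listed base is a witness for 2465.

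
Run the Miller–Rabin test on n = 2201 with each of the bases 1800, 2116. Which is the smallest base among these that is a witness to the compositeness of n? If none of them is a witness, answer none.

none

n − 1 = 2200 = 2^3 · 275, so s = 3 and d = 275.
Base 1800: x_0 = 1800^275 mod 2201 = 1. x_0 = 1, so 1800 is not a witness.
Base 2116: x_0 = 2116^275 mod 2201 = 1. x_0 = 1, so 2116 is not a witness.
No listed base is a witness for 2201.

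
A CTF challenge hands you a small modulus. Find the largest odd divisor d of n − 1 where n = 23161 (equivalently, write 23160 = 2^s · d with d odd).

Halving: 23160 → 11580 → 5790 → 2895; 2895 is odd.
So 23160 = 2^3 · 2895.

2895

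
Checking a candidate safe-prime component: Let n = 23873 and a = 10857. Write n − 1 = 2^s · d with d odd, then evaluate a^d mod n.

17990

n − 1 = 23872 = 2^6 · 373, so s = 6 and d = 373.
10857^373 mod 23873 = 17990.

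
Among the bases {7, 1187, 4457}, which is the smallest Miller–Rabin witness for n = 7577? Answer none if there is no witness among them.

n − 1 = 7576 = 2^3 · 947, so s = 3 and d = 947.
Base 7: x_0 = 7^947 mod 7577 = 2474. x_0 is neither 1 nor 7576, so continue squaring. x_1 = 2474^2 mod 7577 = 6037. x_2 = 6037^2 mod 7577 = 7576. x_2 ≡ −1, so 7 is not a witness.
Base 1187: x_0 = 1187^947 mod 7577 = 6037. x_0 is neither 1 nor 7576, so continue squaring. x_1 = 6037^2 mod 7577 = 7576. x_1 ≡ −1, so 1187 is not a witness.
Base 4457: x_0 = 4457^947 mod 7577 = 6306. x_0 is neither 1 nor 7576, so continue squaring. x_1 = 6306^2 mod 7577 = 1540. x_2 = 1540^2 mod 7577 = 7576. x_2 ≡ −1, so 4457 is not a witness.
No listed base is a witness for 7577.

none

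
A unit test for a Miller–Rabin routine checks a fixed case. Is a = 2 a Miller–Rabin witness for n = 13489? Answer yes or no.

n − 1 = 13488 = 2^4 · 843, so s = 4 and d = 843.
x_0 = 2^843 mod 13489 = 5461.
x_0 is neither 1 nor 13488, so continue squaring.
x_1 = 5461^2 mod 13489 = 11831.
x_2 = 11831^2 mod 13489 = 10697.
x_3 = 10697^2 mod 13489 = 12111.
Reached i = s−1 = 3 without hitting −1: 2 is a Miller–Rabin witness and 13489 is composite.

yes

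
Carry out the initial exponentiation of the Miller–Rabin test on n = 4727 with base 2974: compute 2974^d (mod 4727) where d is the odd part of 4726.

3563

n − 1 = 4726 = 2^1 · 2363, so s = 1 and d = 2363.
2974^2363 mod 4727 = 3563.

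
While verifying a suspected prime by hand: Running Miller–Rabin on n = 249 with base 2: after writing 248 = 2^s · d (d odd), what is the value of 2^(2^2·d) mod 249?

n − 1 = 248 = 2^3 · 31, so s = 3 and d = 31.
x_0 = 2^31 mod 249 = 80.
x_1 = 80^2 mod 249 = 175.
x_2 = 175^2 mod 249 = 247.

247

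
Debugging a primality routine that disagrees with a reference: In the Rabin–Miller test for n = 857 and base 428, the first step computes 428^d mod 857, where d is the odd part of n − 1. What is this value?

650

n − 1 = 856 = 2^3 · 107, so s = 3 and d = 107.
428^107 mod 857 = 650.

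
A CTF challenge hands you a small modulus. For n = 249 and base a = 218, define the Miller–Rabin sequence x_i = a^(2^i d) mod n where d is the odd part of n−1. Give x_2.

n − 1 = 248 = 2^3 · 31, so s = 3 and d = 31.
x_0 = 218^31 mod 249 = 209.
x_1 = 209^2 mod 249 = 106.
x_2 = 106^2 mod 249 = 31.

31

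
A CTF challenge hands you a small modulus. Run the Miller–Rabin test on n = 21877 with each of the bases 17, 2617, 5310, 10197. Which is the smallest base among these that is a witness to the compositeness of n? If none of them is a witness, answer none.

17

n − 1 = 21876 = 2^2 · 5469, so s = 2 and d = 5469.
Base 17: x_0 = 17^5469 mod 21877 = 2440. x_0 is neither 1 nor 21876, so continue squaring. x_1 = 2440^2 mod 21877 = 3056. Reached i = s−1 = 1 without hitting −1: 17 is a Miller–Rabin witness and 21877 is composite.
Base 2617: x_0 = 2617^5469 mod 21877 = 5600. x_0 is neither 1 nor 21876, so continue squaring. x_1 = 5600^2 mod 21877 = 10259. Reached i = s−1 = 1 without hitting −1: 2617 is a Miller–Rabin witness and 21877 is composite.
Base 5310: x_0 = 5310^5469 mod 21877 = 7278. x_0 is neither 1 nor 21876, so continue squaring. x_1 = 7278^2 mod 21877 = 5067. Reached i = s−1 = 1 without hitting −1: 5310 is a Miller–Rabin witness and 21877 is composite.
Base 10197: x_0 = 10197^5469 mod 21877 = 13172. x_0 is neither 1 nor 21876, so continue squaring. x_1 = 13172^2 mod 21877 = 16974. Reached i = s−1 = 1 without hitting −1: 10197 is a Miller–Rabin witness and 21877 is composite.
The smallest witness among the given bases is 17.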